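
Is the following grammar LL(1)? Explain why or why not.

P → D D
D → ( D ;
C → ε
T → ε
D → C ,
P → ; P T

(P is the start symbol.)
Yes, the grammar is LL(1).

Relevant sets:
  FIRST(D) = { '(', ',' }
  FIRST(C) = { ε }

For P:
  PREDICT(P → D D) = { '(', ',' }
  PREDICT(P → ';' P T) = { ';' }
For D:
  PREDICT(D → '(' D ';') = { '(' }
  PREDICT(D → C ',') = { ',' }
C, T have a single production, so nothing to check there.

All predict sets are disjoint. The grammar IS LL(1).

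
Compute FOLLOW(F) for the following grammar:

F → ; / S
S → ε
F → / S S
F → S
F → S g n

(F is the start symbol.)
{ $ }

F is the start symbol, so $ ∈ FOLLOW(F).
F does not occur on any right-hand side.

Taking the union: FOLLOW(F) = { $ }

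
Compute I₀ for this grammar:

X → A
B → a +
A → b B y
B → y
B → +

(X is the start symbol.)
First, augment the grammar with X' → X
I₀ = CLOSURE({ [X' → . X] }):
  [X' → . X] has the dot before X: add [X → . A]
  [X → . A] has the dot before A: add [A → . b B y]
No further items can be added.

I₀ = { [A → . b B y], [X → . A], [X' → . X] }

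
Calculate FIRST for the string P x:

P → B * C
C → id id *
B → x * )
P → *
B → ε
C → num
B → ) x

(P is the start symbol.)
FIRST sets of the non-terminals involved (from the grammar, by fixed-point iteration):
  FIRST(P) = { ')', '*', 'x' }

To compute FIRST(P x), process the symbols left to right:
Symbol P is a non-terminal. Add FIRST(P) \ {ε} = { ')', '*', 'x' }
P is not nullable (ε ∉ FIRST(P)), so stop here.
FIRST(P x) = { ')', '*', 'x' }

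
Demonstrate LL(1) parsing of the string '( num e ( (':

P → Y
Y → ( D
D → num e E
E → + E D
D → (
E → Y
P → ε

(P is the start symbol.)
Stack is shown with the top on the left.

Stack      Input          Action
--------------------------------
P $        ( num e ( ( $  output P → Y
Y $        ( num e ( ( $  output Y → ( D
( D $      ( num e ( ( $  match '('
D $        num e ( ( $    output D → num e E
num e E $  num e ( ( $    match 'num'
e E $      e ( ( $        match 'e'
E $        ( ( $          output E → Y
Y $        ( ( $          output Y → ( D
( D $      ( ( $          match '('
D $        ( $            output D → (
( $        ( $            match '('
$          $              accept

The string is accepted.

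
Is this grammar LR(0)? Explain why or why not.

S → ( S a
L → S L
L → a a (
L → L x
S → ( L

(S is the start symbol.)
No. Shift-reduce conflict between [S → ( L .] and [L → L . x]

A grammar is LR(0) if no state in the canonical LR(0) collection has:
  - both a shift item (dot before a terminal) and a complete item (shift-reduce conflict), or
  - two or more complete items (reduce-reduce conflict; the accept item [S' → S .] counts as a complete item here).

Augment with S' → S and build the canonical LR(0) collection (I0 = CLOSURE({[S' → . S]}), then GOTO on every symbol after a dot until no new states appear). It has 12 states:
  I0: { [S → . ( L], [S → . ( S a], [S' → . S] }  — shift
  I1: { [L → . L x], [L → . S L], [L → . a a (], [S → ( . L], [S → ( . S a], [S → . ( L], [S → . ( S a] }  — shift
  I2: { [S' → S .] }  — accept
  I3: { [L → L . x], [S → ( L .] }  — shift, reduce
  I4: { [L → . L x], [L → . S L], [L → . a a (], [L → S . L], [S → ( S . a], [S → . ( L], [S → . ( S a] }  — shift
  I5: { [L → a . a (] }  — shift
  I6: { [L → a a . (] }  — shift
  I7: { [L → a a ( .] }  — reduce
  I8: { [L → L . x], [L → S L .] }  — shift, reduce
  I9: { [L → . L x], [L → . S L], [L → . a a (], [L → S . L], [S → . ( L], [S → . ( S a] }  — shift
  I10: { [L → a . a (], [S → ( S a .] }  — shift, reduce
  I11: { [L → L x .] }  — reduce

Conflict in state I3:
  Shift-reduce conflict between [S → ( L .] and [L → L . x]
So the grammar is NOT LR(0).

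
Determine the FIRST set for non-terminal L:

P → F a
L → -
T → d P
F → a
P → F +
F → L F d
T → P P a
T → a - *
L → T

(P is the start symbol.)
{ '-', 'a', 'd' }

To compute FIRST(L), examine every production with L on the left-hand side, reading each right-hand side left to right until a non-nullable symbol is reached.

FIRST sets of the other non-terminals involved (by the same procedure, iterated to a fixed point):
  FIRST(T) = { '-', 'a', 'd' }

From L → -:
  - '-' is a terminal: add '-' and stop
From L → T:
  - T is a non-terminal: add FIRST(T) \ {ε} = { '-', 'a', 'd' }
    T is not nullable, so stop

Collecting: FIRST(L) = { '-', 'a', 'd' }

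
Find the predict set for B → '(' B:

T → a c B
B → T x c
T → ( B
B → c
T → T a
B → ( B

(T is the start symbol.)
{ '(' }

PREDICT(B → '(' B) = (FIRST(RHS) \ {ε}) ∪ (FOLLOW(B) if ε ∈ FIRST(RHS), i.e. RHS ⇒* ε)
FIRST('(' B) = { '(' }
ε ∉ FIRST('(' B), so FOLLOW(B) is not added.
PREDICT(B → '(' B) = { '(' }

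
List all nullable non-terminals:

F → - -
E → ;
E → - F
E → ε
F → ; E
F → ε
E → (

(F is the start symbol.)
{ 'E', 'F' }

ε-productions: E → ε, F → ε
So E, F are immediately nullable.
Every non-terminal is now nullable.
Nullable = { 'E', 'F' }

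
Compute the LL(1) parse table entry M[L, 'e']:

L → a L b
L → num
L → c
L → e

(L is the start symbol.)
To find M[L, 'e'], we find productions for L where 'e' is in the predict set (PREDICT(N → α) = (FIRST(α) \ {ε}) ∪ (FOLLOW(N) if α ⇒* ε)).

L → a L b: PREDICT = { 'a' }
L → num: PREDICT = { 'num' }
L → c: PREDICT = { 'c' }
L → e: PREDICT = { 'e' }
  'e' is in predict set, so this production goes in M[L, 'e']

M[L, 'e'] = L → e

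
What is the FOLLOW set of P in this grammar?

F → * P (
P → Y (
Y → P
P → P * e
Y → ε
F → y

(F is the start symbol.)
{ '(', '*' }

To compute FOLLOW(P), find every occurrence of P on a right-hand side N → α P β: add FIRST(β) \ {ε}, and if β is empty or nullable also add FOLLOW(N). Iterate to a fixed point.

In F → * P (: P is followed by '(', add FIRST('(') \ {ε} = { '(' }
In Y → P: P is at the end, add FOLLOW(Y)
In P → P * e: P is followed by '*' e, add FIRST('*' e) \ {ε} = { '*' }

The FOLLOW sets referred to above (computed the same way, to a fixed point):
  FOLLOW(Y) = { '(' }

Taking the union: FOLLOW(P) = { '(', '*' }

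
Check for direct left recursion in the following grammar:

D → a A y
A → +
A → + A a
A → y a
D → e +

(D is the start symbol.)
Direct left recursion occurs when N → N α for some non-terminal N (the right-hand side begins with the left-hand side itself).

D → a A y: starts with a
A → +: starts with '+'
A → + A a: starts with '+'
A → y a: starts with y
D → e +: starts with e

No direct left recursion found.

Answer: No direct left recursion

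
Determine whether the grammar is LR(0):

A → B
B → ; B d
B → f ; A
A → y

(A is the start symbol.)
Yes, the grammar is LR(0)

Augment with A' → A and build the canonical LR(0) collection (I0 = CLOSURE({[A' → . A]}), then GOTO on every symbol after a dot until no new states appear). It has 10 states:
  I0: { [A → . B], [A → . y], [A' → . A], [B → . ; B d], [B → . f ; A] }  — shift
  I1: { [B → . ; B d], [B → . f ; A], [B → ; . B d] }  — shift
  I2: { [A' → A .] }  — accept
  I3: { [A → B .] }  — reduce
  I4: { [B → f . ; A] }  — shift
  I5: { [A → y .] }  — reduce
  I6: { [A → . B], [A → . y], [B → . ; B d], [B → . f ; A], [B → f ; . A] }  — shift
  I7: { [B → f ; A .] }  — reduce
  I8: { [B → ; B . d] }  — shift
  I9: { [B → ; B d .] }  — reduce

Every state is either a pure shift/goto state or contains exactly one complete item and nothing to shift — no conflicts. The grammar is LR(0).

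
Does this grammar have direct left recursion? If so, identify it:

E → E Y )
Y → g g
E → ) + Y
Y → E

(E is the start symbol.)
Yes, E is left-recursive

Direct left recursion occurs when N → N α for some non-terminal N (the right-hand side begins with the left-hand side itself).

E → E Y ): LEFT RECURSIVE (starts with E)
Y → g g: starts with g
E → ) + Y: starts with ')'
Y → E: starts with E

The grammar has direct left recursion on: E.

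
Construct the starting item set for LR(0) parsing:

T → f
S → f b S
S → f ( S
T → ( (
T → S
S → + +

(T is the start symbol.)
{ [S → . + +], [S → . f ( S], [S → . f b S], [T → . ( (], [T → . S], [T → . f], [T' → . T] }

First, augment the grammar with T' → T
I₀ = CLOSURE({ [T' → . T] }):
  [T' → . T] has the dot before T: add [T → . f], [T → . ( (], [T → . S]
  [T → . S] has the dot before S: add [S → . f b S], [S → . f ( S], [S → . + +]
No further items can be added.

I₀ = { [S → . + +], [S → . f ( S], [S → . f b S], [T → . ( (], [T → . S], [T → . f], [T' → . T] }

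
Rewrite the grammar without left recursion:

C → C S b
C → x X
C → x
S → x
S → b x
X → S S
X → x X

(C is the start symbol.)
C is directly left-recursive. The standard transformation for
  A → A α₁ | ... | A α_m | β₁ | ... | β_n
is
  A  → β₁ A' | ... | β_n A'
  A' → α₁ A' | ... | α_m A' | ε

C → x X becomes C → x X C'
C → x becomes C → x C'
C → C S b becomes C' → S b C'
Add C' → ε

Productions for other non-terminals are unchanged:
  S → x
  S → b x
  X → S S
  X → x X

Resulting grammar:
C → x X C'
C → x C'
C' → S b C'
C' → ε
S → x
S → b x
X → S S
X → x X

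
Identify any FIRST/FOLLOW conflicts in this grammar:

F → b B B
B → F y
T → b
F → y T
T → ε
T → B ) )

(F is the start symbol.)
A FIRST/FOLLOW conflict occurs when a non-terminal N has a nullable alternative N → β (β ⇒* ε) and another alternative N → α with FIRST(α) ∩ FOLLOW(N) ≠ ∅: on such a lookahead the parser cannot decide between expanding α and letting N vanish via β.

Nullable non-terminals: T.
FIRST sets used below: FIRST(B) = { 'b', 'y' }

T: nullable alternative(s) T → ε; FOLLOW(T) = { $, 'y' }
  T → b: FIRST \ {ε} = { 'b' } — disjoint from FOLLOW(T)
  T → ε: FIRST \ {ε} = { } — this is the only nullable alternative, skip
  T → B ) ): FIRST \ {ε} = { 'b', 'y' } — overlaps FOLLOW(T) on { 'y' }: CONFLICT

B, F have no nullable alternative, so no FIRST/FOLLOW check is needed there.

So the grammar has 1 FIRST/FOLLOW conflict (marked CONFLICT above).

Answer: Yes. T → B ')' ')' with FOLLOW(T) on { 'y' }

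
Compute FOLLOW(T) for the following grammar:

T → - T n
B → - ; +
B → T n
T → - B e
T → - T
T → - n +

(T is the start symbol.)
To compute FOLLOW(T), find every occurrence of T on a right-hand side N → α T β: add FIRST(β) \ {ε}, and if β is empty or nullable also add FOLLOW(N). Iterate to a fixed point.

T is the start symbol, so $ ∈ FOLLOW(T).
In T → - T n: T is followed by n, add FIRST(n) \ {ε} = { 'n' }
In B → T n: T is followed by n, add FIRST(n) \ {ε} = { 'n' }
In T → - T: T is at the end; this adds FOLLOW(T) to itself — nothing new

Taking the union: FOLLOW(T) = { $, 'n' }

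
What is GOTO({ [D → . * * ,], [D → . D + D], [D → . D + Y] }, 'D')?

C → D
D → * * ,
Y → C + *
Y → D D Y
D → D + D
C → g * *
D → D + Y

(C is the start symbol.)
{ [D → D . + D], [D → D . + Y] }

GOTO(I, 'D') = CLOSURE({ [A → αX.β] : [A → α.Xβ] ∈ I, X = 'D' })

Items with dot before 'D', with the dot advanced:
  [D → . D + D] → [D → D . + D]
  [D → . D + Y] → [D → D . + Y]
Closure adds nothing (no advanced item has the dot before a non-terminal).

GOTO = { [D → D . + D], [D → D . + Y] }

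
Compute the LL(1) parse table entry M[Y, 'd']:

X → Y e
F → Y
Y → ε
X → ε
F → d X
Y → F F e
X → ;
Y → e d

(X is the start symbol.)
To find M[Y, 'd'], we find productions for Y where 'd' is in the predict set (PREDICT(N → α) = (FIRST(α) \ {ε}) ∪ (FOLLOW(N) if α ⇒* ε)).

Relevant sets:
  FIRST(F) = { 'd', 'e', ε }
  FOLLOW(Y) = { 'd', 'e' }

Y → ε: PREDICT = { 'd', 'e' }
  'd' is in predict set, so this production goes in M[Y, 'd']
Y → F F e: PREDICT = { 'd', 'e' }
  'd' is in predict set, so this production goes in M[Y, 'd']
Y → e d: PREDICT = { 'e' }

M[Y, 'd'] = Y → ε, Y → F F e  (a multiply-defined cell — the grammar is not LL(1))

Answer: Y → ε, Y → F F e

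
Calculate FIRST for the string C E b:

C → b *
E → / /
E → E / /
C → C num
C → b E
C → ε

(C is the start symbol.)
FIRST sets of the non-terminals involved (from the grammar, by fixed-point iteration):
  FIRST(C) = { 'b', 'num', ε }
  FIRST(E) = { '/' }

To compute FIRST(C E b), process the symbols left to right:
Symbol C is a non-terminal. Add FIRST(C) \ {ε} = { 'b', 'num' }
C is nullable (ε ∈ FIRST(C)), continue to the next symbol.
Symbol E is a non-terminal. Add FIRST(E) \ {ε} = { '/' }
E is not nullable (ε ∉ FIRST(E)), so stop here.
FIRST(C E b) = { '/', 'b', 'num' }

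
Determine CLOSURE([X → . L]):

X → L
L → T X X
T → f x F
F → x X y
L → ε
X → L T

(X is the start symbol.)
To compute CLOSURE, for each item [A → α.Bβ] where B is a non-terminal, add [B → .γ] for all productions B → γ; repeat for the newly added items until nothing changes.

Start with: [X → . L]
  [X → . L] has the dot before L: add [L → . T X X], [L → .]
  [L → . T X X] has the dot before T: add [T → . f x F]
No further items can be added.

CLOSURE = { [L → . T X X], [L → .], [T → . f x F], [X → . L] }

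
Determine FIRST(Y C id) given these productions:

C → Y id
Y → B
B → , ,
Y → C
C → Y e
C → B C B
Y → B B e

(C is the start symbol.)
FIRST sets of the non-terminals involved (from the grammar, by fixed-point iteration):
  FIRST(Y) = { ',' }

To compute FIRST(Y C id), process the symbols left to right:
Symbol Y is a non-terminal. Add FIRST(Y) \ {ε} = { ',' }
Y is not nullable (ε ∉ FIRST(Y)), so stop here.
FIRST(Y C id) = { ',' }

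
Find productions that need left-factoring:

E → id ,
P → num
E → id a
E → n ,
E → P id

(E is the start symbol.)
Left-factoring is needed when two productions for the same non-terminal
share a common prefix on the right-hand side.

Productions for E:
  E → id ,
  E → id a
  E → n ,
  E → P id

Found common prefix 'id' in productions for E

Answer: Yes, E has productions with common prefix 'id'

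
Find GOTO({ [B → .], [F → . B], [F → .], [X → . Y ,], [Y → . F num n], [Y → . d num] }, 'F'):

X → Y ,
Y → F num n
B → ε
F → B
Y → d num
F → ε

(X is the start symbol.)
GOTO(I, 'F') = CLOSURE({ [A → αX.β] : [A → α.Xβ] ∈ I, X = 'F' })

Items with dot before 'F', with the dot advanced:
  [Y → . F num n] → [Y → F . num n]
Closure adds nothing (no advanced item has the dot before a non-terminal).

GOTO = { [Y → F . num n] }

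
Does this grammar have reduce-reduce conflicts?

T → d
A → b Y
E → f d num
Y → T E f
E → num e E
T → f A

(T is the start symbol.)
A reduce-reduce conflict occurs when an LR(0) state has two complete items [A → α .] and [B → β .] — both call for a reduction, and with no lookahead the parser cannot choose between them.

Augment with T' → T and build the canonical LR(0) collection (I0 = CLOSURE({[T' → . T]}), then GOTO on every symbol after a dot until no new states appear). It has 16 states:
  I0: { [T → . d], [T → . f A], [T' → . T] }  — shift
  I1: { [T' → T .] }  — accept
  I2: { [T → d .] }  — reduce
  I3: { [A → . b Y], [T → f . A] }  — shift
  I4: { [T → f A .] }  — reduce
  I5: { [A → b . Y], [T → . d], [T → . f A], [Y → . T E f] }  — shift
  I6: { [E → . f d num], [E → . num e E], [Y → T . E f] }  — shift
  I7: { [A → b Y .] }  — reduce
  I8: { [Y → T E . f] }  — shift
  I9: { [E → f . d num] }  — shift
  I10: { [E → num . e E] }  — shift
  I11: { [E → . f d num], [E → . num e E], [E → num e . E] }  — shift
  I12: { [E → num e E .] }  — reduce
  I13: { [E → f d . num] }  — shift
  I14: { [E → f d num .] }  — reduce
  I15: { [Y → T E f .] }  — reduce

No state contains more than one complete item.

Answer: No reduce-reduce conflicts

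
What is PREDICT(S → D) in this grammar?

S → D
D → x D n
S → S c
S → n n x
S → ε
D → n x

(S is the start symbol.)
PREDICT(S → D) = (FIRST(RHS) \ {ε}) ∪ (FOLLOW(S) if ε ∈ FIRST(RHS), i.e. RHS ⇒* ε)
FIRST(D) = { 'n', 'x' }
FIRST(D) = { 'n', 'x' }
ε ∉ FIRST(D), so FOLLOW(S) is not added.
PREDICT(S → D) = { 'n', 'x' }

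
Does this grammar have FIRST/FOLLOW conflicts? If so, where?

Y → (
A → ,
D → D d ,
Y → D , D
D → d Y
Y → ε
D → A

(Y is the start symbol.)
Nullable non-terminals: Y.
FIRST sets used below: FIRST(D) = { ',', 'd' }

Y: nullable alternative(s) Y → ε; FOLLOW(Y) = { $, ',', 'd' }
  Y → (: FIRST \ {ε} = { '(' } — disjoint from FOLLOW(Y)
  Y → D , D: FIRST \ {ε} = { ',', 'd' } — overlaps FOLLOW(Y) on { ',', 'd' }: CONFLICT
  Y → ε: FIRST \ {ε} = { } — this is the only nullable alternative, skip

A, D have no nullable alternative, so no FIRST/FOLLOW check is needed there.

So the grammar has 1 FIRST/FOLLOW conflict (marked CONFLICT above).

Answer: Yes. Y → D ',' D with FOLLOW(Y) on { ',', 'd' }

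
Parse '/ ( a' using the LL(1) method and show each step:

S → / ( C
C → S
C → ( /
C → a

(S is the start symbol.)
Stack is shown with the top on the left.

Stack    Input    Action
------------------------
S $      / ( a $  output S → / ( C
/ ( C $  / ( a $  match '/'
( C $    ( a $    match '('
C $      a $      output C → a
a $      a $      match 'a'
$        $        accept

The string is accepted.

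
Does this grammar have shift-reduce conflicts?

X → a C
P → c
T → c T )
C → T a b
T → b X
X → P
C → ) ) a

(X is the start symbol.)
Augment with X' → X and build the canonical LR(0) collection (I0 = CLOSURE({[X' → . X]}), then GOTO on every symbol after a dot until no new states appear). It has 17 states:
  I0: { [P → . c], [X → . P], [X → . a C], [X' → . X] }  — shift
  I1: { [X → P .] }  — reduce
  I2: { [X' → X .] }  — accept
  I3: { [C → . ) ) a], [C → . T a b], [T → . b X], [T → . c T )], [X → a . C] }  — shift
  I4: { [P → c .] }  — reduce
  I5: { [C → ) . ) a] }  — shift
  I6: { [X → a C .] }  — reduce
  I7: { [C → T . a b] }  — shift
  I8: { [P → . c], [T → b . X], [X → . P], [X → . a C] }  — shift
  I9: { [T → . b X], [T → . c T )], [T → c . T )] }  — shift
  I10: { [T → c T . )] }  — shift
  I11: { [T → c T ) .] }  — reduce
  I12: { [T → b X .] }  — reduce
  I13: { [C → T a . b] }  — shift
  I14: { [C → T a b .] }  — reduce
  I15: { [C → ) ) . a] }  — shift
  I16: { [C → ) ) a .] }  — reduce

No state contains both a complete item and a shift item.

Answer: No shift-reduce conflicts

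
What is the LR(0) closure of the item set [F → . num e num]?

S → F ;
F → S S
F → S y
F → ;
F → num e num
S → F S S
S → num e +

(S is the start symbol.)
Start with: [F → . num e num]
The dot precedes the terminal num, so nothing is added.

CLOSURE = { [F → . num e num] }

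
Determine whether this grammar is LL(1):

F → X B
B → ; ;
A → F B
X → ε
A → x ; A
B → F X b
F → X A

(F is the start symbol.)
Relevant sets:
  FIRST(X) = { ε }
  FIRST(B) = { ';', 'x' }
  FIRST(A) = { ';', 'x' }
  FIRST(F) = { ';', 'x' }

For F:
  PREDICT(F → X B) = { ';', 'x' }
  PREDICT(F → X A) = { ';', 'x' }
For B:
  PREDICT(B → ';' ';') = { ';' }
  PREDICT(B → F X b) = { ';', 'x' }
For A:
  PREDICT(A → F B) = { ';', 'x' }
  PREDICT(A → x ';' A) = { 'x' }
X has a single production, so nothing to check there.

Conflict found: Predict set conflict for F: { ';', 'x' }
The grammar is NOT LL(1).

Answer: No. Predict set conflict for F: { ';', 'x' }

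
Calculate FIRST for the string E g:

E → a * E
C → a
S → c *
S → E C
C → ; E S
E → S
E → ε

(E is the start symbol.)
FIRST sets of the non-terminals involved (from the grammar, by fixed-point iteration):
  FIRST(E) = { ';', 'a', 'c', ε }

To compute FIRST(E g), process the symbols left to right:
Symbol E is a non-terminal. Add FIRST(E) \ {ε} = { ';', 'a', 'c' }
E is nullable (ε ∈ FIRST(E)), continue to the next symbol.
Symbol g is a terminal. Add 'g' and stop.
FIRST(E g) = { ';', 'a', 'c', 'g' }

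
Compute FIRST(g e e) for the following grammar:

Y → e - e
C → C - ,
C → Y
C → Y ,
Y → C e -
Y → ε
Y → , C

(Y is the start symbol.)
{ 'g' }

To compute FIRST(g e e), process the symbols left to right:
Symbol g is a terminal. Add 'g' and stop.
FIRST(g e e) = { 'g' }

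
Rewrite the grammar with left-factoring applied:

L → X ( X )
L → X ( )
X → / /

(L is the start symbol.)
L → X ( L'
L' → X )
L' → )
X → / /

Left-factoring transforms A → αβ₁ | αβ₂ into A → αA' and A' → β₁ | β₂
(α is the longest common prefix among the alternatives). Repeat until
no nonterminal has two alternatives with a common prefix.

Round 1: L has alternatives sharing prefix 'X ('. Introduce L': L → X ( L'
  Add: L' → X )
  Add: L' → )

No remaining common prefixes — done.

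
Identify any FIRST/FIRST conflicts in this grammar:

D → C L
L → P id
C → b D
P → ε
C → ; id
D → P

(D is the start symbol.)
A FIRST/FIRST conflict occurs when two productions N → α and N → β for the same non-terminal have FIRST(α) ∩ FIRST(β) ≠ ∅ (with ε ∈ FIRST of a nullable right-hand side, so two nullable alternatives also conflict).

FIRST sets of the non-terminals at (or reachable through a nullable prefix from) the front of some alternative:
  FIRST(C) = { ';', 'b' }
  FIRST(P) = { ε }

Productions for D:
  D → C L: FIRST = { ';', 'b' }
  D → P: FIRST = { ε }
Productions for C:
  C → b D: FIRST = { 'b' }
  C → ; id: FIRST = { ';' }
L, P have only one production, so no FIRST/FIRST conflict is possible there.

All alternatives of each non-terminal have pairwise disjoint FIRST sets.

Answer: No FIRST/FIRST conflicts.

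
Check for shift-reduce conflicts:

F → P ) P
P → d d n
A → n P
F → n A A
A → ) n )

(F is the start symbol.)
No shift-reduce conflicts

Augment with F' → F and build the canonical LR(0) collection (I0 = CLOSURE({[F' → . F]}), then GOTO on every symbol after a dot until no new states appear). It has 16 states:
  I0: { [F → . P ) P], [F → . n A A], [F' → . F], [P → . d d n] }  — shift
  I1: { [F' → F .] }  — accept
  I2: { [F → P . ) P] }  — shift
  I3: { [P → d . d n] }  — shift
  I4: { [A → . ) n )], [A → . n P], [F → n . A A] }  — shift
  I5: { [A → ) . n )] }  — shift
  I6: { [A → . ) n )], [A → . n P], [F → n A . A] }  — shift
  I7: { [A → n . P], [P → . d d n] }  — shift
  I8: { [A → n P .] }  — reduce
  I9: { [F → n A A .] }  — reduce
  I10: { [A → ) n . )] }  — shift
  I11: { [A → ) n ) .] }  — reduce
  I12: { [P → d d . n] }  — shift
  I13: { [P → d d n .] }  — reduce
  I14: { [F → P ) . P], [P → . d d n] }  — shift
  I15: { [F → P ) P .] }  — reduce

No state contains both a complete item and a shift item.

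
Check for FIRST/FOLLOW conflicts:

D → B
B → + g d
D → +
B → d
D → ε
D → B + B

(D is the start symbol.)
No FIRST/FOLLOW conflicts.

Nullable non-terminals: D.
FIRST sets used below: FIRST(B) = { '+', 'd' }

D: nullable alternative(s) D → ε; FOLLOW(D) = { $ }
  D → B: FIRST \ {ε} = { '+', 'd' } — disjoint from FOLLOW(D)
  D → +: FIRST \ {ε} = { '+' } — disjoint from FOLLOW(D)
  D → ε: FIRST \ {ε} = { } — this is the only nullable alternative, skip
  D → B + B: FIRST \ {ε} = { '+', 'd' } — disjoint from FOLLOW(D)

B has no nullable alternative, so no FIRST/FOLLOW check is needed there.

No FIRST/FOLLOW conflicts found.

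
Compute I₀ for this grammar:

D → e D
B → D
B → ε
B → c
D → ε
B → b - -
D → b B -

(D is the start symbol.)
First, augment the grammar with D' → D
I₀ = CLOSURE({ [D' → . D] }):
  [D' → . D] has the dot before D: add [D → . e D], [D → .], [D → . b B -]
No further items can be added.

I₀ = { [D → . b B -], [D → . e D], [D → .], [D' → . D] }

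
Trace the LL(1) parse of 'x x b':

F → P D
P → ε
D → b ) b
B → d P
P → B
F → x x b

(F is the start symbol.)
Stack is shown with the top on the left.

Stack    Input    Action
------------------------
F $      x x b $  output F → x x b
x x b $  x x b $  match 'x'
x b $    x b $    match 'x'
b $      b $      match 'b'
$        $        accept

The string is accepted.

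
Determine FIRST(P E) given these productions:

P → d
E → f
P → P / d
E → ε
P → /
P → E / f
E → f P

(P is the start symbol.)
FIRST sets of the non-terminals involved (from the grammar, by fixed-point iteration):
  FIRST(P) = { '/', 'd', 'f' }

To compute FIRST(P E), process the symbols left to right:
Symbol P is a non-terminal. Add FIRST(P) \ {ε} = { '/', 'd', 'f' }
P is not nullable (ε ∉ FIRST(P)), so stop here.
FIRST(P E) = { '/', 'd', 'f' }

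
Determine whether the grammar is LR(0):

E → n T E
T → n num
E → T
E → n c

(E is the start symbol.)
Yes, the grammar is LR(0)

Augment with E' → E and build the canonical LR(0) collection (I0 = CLOSURE({[E' → . E]}), then GOTO on every symbol after a dot until no new states appear). It has 9 states:
  I0: { [E → . T], [E → . n T E], [E → . n c], [E' → . E], [T → . n num] }  — shift
  I1: { [E' → E .] }  — accept
  I2: { [E → T .] }  — reduce
  I3: { [E → n . T E], [E → n . c], [T → . n num], [T → n . num] }  — shift
  I4: { [E → . T], [E → . n T E], [E → . n c], [E → n T . E], [T → . n num] }  — shift
  I5: { [E → n c .] }  — reduce
  I6: { [T → n . num] }  — shift
  I7: { [T → n num .] }  — reduce
  I8: { [E → n T E .] }  — reduce

Every state is either a pure shift/goto state or contains exactly one complete item and nothing to shift — no conflicts. The grammar is LR(0).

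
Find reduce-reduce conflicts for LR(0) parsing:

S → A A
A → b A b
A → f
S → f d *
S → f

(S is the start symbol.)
A reduce-reduce conflict occurs when an LR(0) state has two complete items [A → α .] and [B → β .] — both call for a reduction, and with no lookahead the parser cannot choose between them.

Augment with S' → S and build the canonical LR(0) collection (I0 = CLOSURE({[S' → . S]}), then GOTO on every symbol after a dot until no new states appear). It has 11 states:
  I0: { [A → . b A b], [A → . f], [S → . A A], [S → . f d *], [S → . f], [S' → . S] }  — shift
  I1: { [A → . b A b], [A → . f], [S → A . A] }  — shift
  I2: { [S' → S .] }  — accept
  I3: { [A → . b A b], [A → . f], [A → b . A b] }  — shift
  I4: { [A → f .], [S → f . d *], [S → f .] }  — shift, 2 reduces
  I5: { [S → f d . *] }  — shift
  I6: { [S → f d * .] }  — reduce
  I7: { [A → b A . b] }  — shift
  I8: { [A → f .] }  — reduce
  I9: { [A → b A b .] }  — reduce
  I10: { [S → A A .] }  — reduce

I4 contains complete items [A → f .], [S → f .] — reduce-reduce conflict.

Answer: Yes — I4: [A → f .] vs [S → f .]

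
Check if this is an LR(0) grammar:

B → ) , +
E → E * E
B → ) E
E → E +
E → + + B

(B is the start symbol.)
No. Shift-reduce conflict between [B → ) E .] and [E → E . * E]

A grammar is LR(0) if no state in the canonical LR(0) collection has:
  - both a shift item (dot before a terminal) and a complete item (shift-reduce conflict), or
  - two or more complete items (reduce-reduce conflict; the accept item [B' → B .] counts as a complete item here).

Augment with B' → B and build the canonical LR(0) collection (I0 = CLOSURE({[B' → . B]}), then GOTO on every symbol after a dot until no new states appear). It has 12 states:
  I0: { [B → . ) , +], [B → . ) E], [B' → . B] }  — shift
  I1: { [B → ) . , +], [B → ) . E], [E → . + + B], [E → . E * E], [E → . E +] }  — shift
  I2: { [B' → B .] }  — accept
  I3: { [E → + . + B] }  — shift
  I4: { [B → ) , . +] }  — shift
  I5: { [B → ) E .], [E → E . * E], [E → E . +] }  — shift, reduce
  I6: { [E → . + + B], [E → . E * E], [E → . E +], [E → E * . E] }  — shift
  I7: { [E → E + .] }  — reduce
  I8: { [E → E * E .], [E → E . * E], [E → E . +] }  — shift, reduce
  I9: { [B → ) , + .] }  — reduce
  I10: { [B → . ) , +], [B → . ) E], [E → + + . B] }  — shift
  I11: { [E → + + B .] }  — reduce

Conflict in state I5:
  Shift-reduce conflict between [B → ) E .] and [E → E . * E]
So the grammar is NOT LR(0).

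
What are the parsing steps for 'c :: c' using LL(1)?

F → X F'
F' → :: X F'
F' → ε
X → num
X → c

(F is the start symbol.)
Stack is shown with the top on the left.

Stack      Input     Action
---------------------------
F $        c :: c $  output F → X F'
X F' $     c :: c $  output X → c
c F' $     c :: c $  match 'c'
F' $       :: c $    output F' → :: X F'
:: X F' $  :: c $    match '::'
X F' $     c $       output X → c
c F' $     c $       match 'c'
F' $       $         output F' → ε
$          $         accept

The string is accepted.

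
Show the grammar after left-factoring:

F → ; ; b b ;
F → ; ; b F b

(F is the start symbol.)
F → ; ; b F'
F' → b ;
F' → F b

Left-factoring transforms A → αβ₁ | αβ₂ into A → αA' and A' → β₁ | β₂
(α is the longest common prefix among the alternatives). Repeat until
no nonterminal has two alternatives with a common prefix.

Round 1: F has alternatives sharing prefix '; ; b'. Introduce F': F → ; ; b F'
  Add: F' → b ;
  Add: F' → F b

No remaining common prefixes — done.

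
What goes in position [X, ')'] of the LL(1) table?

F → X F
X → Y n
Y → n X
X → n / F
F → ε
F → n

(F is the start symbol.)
To find M[X, ')'], we find productions for X where ')' is in the predict set (PREDICT(N → α) = (FIRST(α) \ {ε}) ∪ (FOLLOW(N) if α ⇒* ε)).

Relevant sets:
  FIRST(Y) = { 'n' }

X → Y n: PREDICT = { 'n' }
X → n / F: PREDICT = { 'n' }

M[X, ')'] is empty (no production applies)

Answer: Empty (error entry)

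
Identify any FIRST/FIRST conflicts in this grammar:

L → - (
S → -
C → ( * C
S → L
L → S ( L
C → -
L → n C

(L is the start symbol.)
Yes. L → '-' '(' / L → S '(' L on { '-' }; L → S '(' L / L → n C on { 'n' }; S → '-' / S → L on { '-' }

A FIRST/FIRST conflict occurs when two productions N → α and N → β for the same non-terminal have FIRST(α) ∩ FIRST(β) ≠ ∅ (with ε ∈ FIRST of a nullable right-hand side, so two nullable alternatives also conflict).

FIRST sets of the non-terminals at (or reachable through a nullable prefix from) the front of some alternative:
  FIRST(S) = { '-', 'n' }
  FIRST(L) = { '-', 'n' }

Productions for L:
  L → - (: FIRST = { '-' }
  L → S ( L: FIRST = { '-', 'n' }
  L → n C: FIRST = { 'n' }
Productions for S:
  S → -: FIRST = { '-' }
  S → L: FIRST = { '-', 'n' }
Productions for C:
  C → ( * C: FIRST = { '(' }
  C → -: FIRST = { '-' }

Conflict for L: L → - ( and L → S ( L
  Overlap: { '-' }
Conflict for L: L → S ( L and L → n C
  Overlap: { 'n' }
Conflict for S: S → - and S → L
  Overlap: { '-' }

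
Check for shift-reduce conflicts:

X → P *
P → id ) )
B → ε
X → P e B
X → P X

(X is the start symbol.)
No shift-reduce conflicts

A shift-reduce conflict occurs when an LR(0) state has both:
  - a complete (reduce) item [A → α .] (dot at the end), and
  - a shift item [B → β . c γ] (dot before a terminal).

Augment with X' → X and build the canonical LR(0) collection (I0 = CLOSURE({[X' → . X]}), then GOTO on every symbol after a dot until no new states appear). It has 10 states:
  I0: { [P → . id ) )], [X → . P *], [X → . P X], [X → . P e B], [X' → . X] }  — shift
  I1: { [P → . id ) )], [X → . P *], [X → . P X], [X → . P e B], [X → P . *], [X → P . X], [X → P . e B] }  — shift
  I2: { [X' → X .] }  — accept
  I3: { [P → id . ) )] }  — shift
  I4: { [P → id ) . )] }  — shift
  I5: { [P → id ) ) .] }  — reduce
  I6: { [X → P * .] }  — reduce
  I7: { [X → P X .] }  — reduce
  I8: { [B → .], [X → P e . B] }  — reduce
  I9: { [X → P e B .] }  — reduce

No state contains both a complete item and a shift item.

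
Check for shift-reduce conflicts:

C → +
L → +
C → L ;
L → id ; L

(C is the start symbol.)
No shift-reduce conflicts

Augment with C' → C and build the canonical LR(0) collection (I0 = CLOSURE({[C' → . C]}), then GOTO on every symbol after a dot until no new states appear). It has 9 states:
  I0: { [C → . +], [C → . L ;], [C' → . C], [L → . +], [L → . id ; L] }  — shift
  I1: { [C → + .], [L → + .] }  — 2 reduces
  I2: { [C' → C .] }  — accept
  I3: { [C → L . ;] }  — shift
  I4: { [L → id . ; L] }  — shift
  I5: { [L → . +], [L → . id ; L], [L → id ; . L] }  — shift
  I6: { [L → + .] }  — reduce
  I7: { [L → id ; L .] }  — reduce
  I8: { [C → L ; .] }  — reduce

No state contains both a complete item and a shift item.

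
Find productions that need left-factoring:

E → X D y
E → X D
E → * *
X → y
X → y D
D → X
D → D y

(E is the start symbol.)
Yes, E has productions with common prefix 'X D'; X has productions with common prefix 'y'

Left-factoring is needed when two productions for the same non-terminal
share a common prefix on the right-hand side.

Productions for E:
  E → X D y
  E → X D
  E → * *
Productions for X:
  X → y
  X → y D
Productions for D:
  D → X
  D → D y

Found common prefix 'X D' in productions for E
Found common prefix 'y' in productions for X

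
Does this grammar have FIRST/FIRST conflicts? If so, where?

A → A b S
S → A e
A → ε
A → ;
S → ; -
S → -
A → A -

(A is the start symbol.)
FIRST sets of the non-terminals at (or reachable through a nullable prefix from) the front of some alternative:
  FIRST(A) = { '-', ';', 'b', ε }

Productions for A:
  A → A b S: FIRST = { '-', ';', 'b' }
  A → ε: FIRST = { ε }
  A → ;: FIRST = { ';' }
  A → A -: FIRST = { '-', ';', 'b' }
Productions for S:
  S → A e: FIRST = { '-', ';', 'b', 'e' }
  S → ; -: FIRST = { ';' }
  S → -: FIRST = { '-' }

Conflict for A: A → A b S and A → ;
  Overlap: { ';' }
Conflict for A: A → A b S and A → A -
  Overlap: { '-', ';', 'b' }
Conflict for A: A → ; and A → A -
  Overlap: { ';' }
Conflict for S: S → A e and S → ; -
  Overlap: { ';' }
Conflict for S: S → A e and S → -
  Overlap: { '-' }

Answer: Yes. A → A b S / A → ';' on { ';' }; A → A b S / A → A '-' on { '-', ';', 'b' }; A → ';' / A → A '-' on { ';' }; S → A e / S → ';' '-' on { ';' }; S → A e / S → '-' on { '-' }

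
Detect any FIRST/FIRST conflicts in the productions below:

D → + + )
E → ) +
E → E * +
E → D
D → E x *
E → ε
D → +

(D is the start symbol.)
A FIRST/FIRST conflict occurs when two productions N → α and N → β for the same non-terminal have FIRST(α) ∩ FIRST(β) ≠ ∅ (with ε ∈ FIRST of a nullable right-hand side, so two nullable alternatives also conflict).

FIRST sets of the non-terminals at (or reachable through a nullable prefix from) the front of some alternative:
  FIRST(E) = { ')', '*', '+', 'x', ε }
  FIRST(D) = { ')', '*', '+', 'x' }

Productions for D:
  D → + + ): FIRST = { '+' }
  D → E x *: FIRST = { ')', '*', '+', 'x' }
  D → +: FIRST = { '+' }
Productions for E:
  E → ) +: FIRST = { ')' }
  E → E * +: FIRST = { ')', '*', '+', 'x' }
  E → D: FIRST = { ')', '*', '+', 'x' }
  E → ε: FIRST = { ε }

Conflict for D: D → + + ) and D → E x *
  Overlap: { '+' }
Conflict for D: D → + + ) and D → +
  Overlap: { '+' }
Conflict for D: D → E x * and D → +
  Overlap: { '+' }
Conflict for E: E → ) + and E → E * +
  Overlap: { ')' }
Conflict for E: E → ) + and E → D
  Overlap: { ')' }
Conflict for E: E → E * + and E → D
  Overlap: { ')', '*', '+', 'x' }

Answer: Yes. D → '+' '+' ')' / D → E x '*' on { '+' }; D → '+' '+' ')' / D → '+' on { '+' }; D → E x '*' / D → '+' on { '+' }; E → ')' '+' / E → E '*' '+' on { ')' }; E → ')' '+' / E → D on { ')' }; E → E '*' '+' / E → D on { ')', '*', '+', 'x' }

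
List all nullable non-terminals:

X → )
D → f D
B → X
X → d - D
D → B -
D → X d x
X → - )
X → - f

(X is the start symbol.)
A non-terminal is nullable if it can derive ε (the empty string): either it has an ε-production, or it has a production whose right-hand side consists entirely of nullable non-terminals.

There are no ε-productions, so no non-terminal can derive ε.
No non-terminals are nullable.

Answer: None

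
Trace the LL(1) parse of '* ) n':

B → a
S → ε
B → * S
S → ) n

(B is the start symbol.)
Stack is shown with the top on the left.

Stack  Input    Action
----------------------
B $    * ) n $  output B → * S
* S $  * ) n $  match '*'
S $    ) n $    output S → ) n
) n $  ) n $    match ')'
n $    n $      match 'n'
$      $        accept

The string is accepted.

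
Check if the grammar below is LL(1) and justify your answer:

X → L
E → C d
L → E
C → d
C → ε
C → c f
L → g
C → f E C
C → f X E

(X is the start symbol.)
No. Predict set conflict for C: { 'd' }

Relevant sets:
  FIRST(E) = { 'c', 'd', 'f' }
  FOLLOW(C) = { 'd' }

For L:
  PREDICT(L → E) = { 'c', 'd', 'f' }
  PREDICT(L → g) = { 'g' }
For C:
  PREDICT(C → d) = { 'd' }
  PREDICT(C → ε) = { 'd' }
  PREDICT(C → c f) = { 'c' }
  PREDICT(C → f E C) = { 'f' }
  PREDICT(C → f X E) = { 'f' }
X, E have a single production, so nothing to check there.

Conflict found: Predict set conflict for C: { 'd' }
The grammar is NOT LL(1).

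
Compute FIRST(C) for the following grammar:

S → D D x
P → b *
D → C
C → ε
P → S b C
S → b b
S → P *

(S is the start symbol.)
{ ε }

To compute FIRST(C), examine every production with C on the left-hand side, reading each right-hand side left to right until a non-nullable symbol is reached.

From C → ε:
  - ε-production, so ε ∈ FIRST(C)

Collecting: FIRST(C) = { ε }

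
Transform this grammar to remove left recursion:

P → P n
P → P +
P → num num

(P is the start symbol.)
P → num num P'
P' → n P'
P' → + P'
P' → ε

P is directly left-recursive. The standard transformation for
  A → A α₁ | ... | A α_m | β₁ | ... | β_n
is
  A  → β₁ A' | ... | β_n A'
  A' → α₁ A' | ... | α_m A' | ε

P → num num becomes P → num num P'
P → P n becomes P' → n P'
P → P + becomes P' → + P'
Add P' → ε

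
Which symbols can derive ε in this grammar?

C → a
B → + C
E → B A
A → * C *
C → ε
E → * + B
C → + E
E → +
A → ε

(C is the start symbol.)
{ 'A', 'C' }

A non-terminal is nullable if it can derive ε (the empty string): either it has an ε-production, or it has a production whose right-hand side consists entirely of nullable non-terminals.

ε-productions: C → ε, A → ε
So C, A are immediately nullable.
No further non-terminal can be added: every production for the remaining non-terminals contains a terminal or a non-nullable non-terminal.
Nullable = { 'A', 'C' }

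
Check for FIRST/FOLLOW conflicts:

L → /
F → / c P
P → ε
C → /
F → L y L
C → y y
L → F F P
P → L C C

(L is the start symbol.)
A FIRST/FOLLOW conflict occurs when a non-terminal N has a nullable alternative N → β (β ⇒* ε) and another alternative N → α with FIRST(α) ∩ FOLLOW(N) ≠ ∅: on such a lookahead the parser cannot decide between expanding α and letting N vanish via β.

Nullable non-terminals: P.
FIRST sets used below: FIRST(L) = { '/' }

P: nullable alternative(s) P → ε; FOLLOW(P) = { $, '/', 'y' }
  P → ε: FIRST \ {ε} = { } — this is the only nullable alternative, skip
  P → L C C: FIRST \ {ε} = { '/' } — overlaps FOLLOW(P) on { '/' }: CONFLICT

C, F, L have no nullable alternative, so no FIRST/FOLLOW check is needed there.

So the grammar has 1 FIRST/FOLLOW conflict (marked CONFLICT above).

Answer: Yes. P → L C C with FOLLOW(P) on { '/' }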